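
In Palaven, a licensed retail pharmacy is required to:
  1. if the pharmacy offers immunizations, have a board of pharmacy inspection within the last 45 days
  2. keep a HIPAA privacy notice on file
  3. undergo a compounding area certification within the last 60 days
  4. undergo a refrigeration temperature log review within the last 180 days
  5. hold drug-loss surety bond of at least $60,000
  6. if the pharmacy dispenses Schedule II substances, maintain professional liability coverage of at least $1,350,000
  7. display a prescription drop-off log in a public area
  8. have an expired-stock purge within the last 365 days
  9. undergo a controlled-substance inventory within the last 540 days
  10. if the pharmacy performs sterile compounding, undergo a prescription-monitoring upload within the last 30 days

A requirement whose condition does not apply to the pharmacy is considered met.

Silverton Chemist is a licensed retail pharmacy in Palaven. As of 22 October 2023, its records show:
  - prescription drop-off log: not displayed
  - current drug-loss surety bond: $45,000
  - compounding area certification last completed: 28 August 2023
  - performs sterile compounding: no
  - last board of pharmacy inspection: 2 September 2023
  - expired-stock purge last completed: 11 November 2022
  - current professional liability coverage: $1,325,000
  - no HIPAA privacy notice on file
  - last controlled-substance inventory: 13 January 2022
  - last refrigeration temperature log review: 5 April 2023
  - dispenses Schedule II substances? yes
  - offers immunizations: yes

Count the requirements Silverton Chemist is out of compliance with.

1. condition 'offers immunizations' holds; board of pharmacy inspection 50 days ago vs limit 45 → not met
2. HIPAA privacy notice absent → not met
3. compounding area certification 55 days ago vs limit 60 → met
4. refrigeration temperature log review 200 days ago vs limit 180 → not met
5. drug-loss surety bond $45,000 < $60,000 → not met
6. condition 'dispenses Schedule II substances' holds; professional liability coverage $1,325,000 < $1,350,000 → not met
7. prescription drop-off log absent → not met
8. expired-stock purge 345 days ago vs limit 365 → met
9. controlled-substance inventory 647 days ago vs limit 540 → not met
10. condition 'performs sterile compounding' does not hold → requirement n/a → met
Not met: 7 of 10

7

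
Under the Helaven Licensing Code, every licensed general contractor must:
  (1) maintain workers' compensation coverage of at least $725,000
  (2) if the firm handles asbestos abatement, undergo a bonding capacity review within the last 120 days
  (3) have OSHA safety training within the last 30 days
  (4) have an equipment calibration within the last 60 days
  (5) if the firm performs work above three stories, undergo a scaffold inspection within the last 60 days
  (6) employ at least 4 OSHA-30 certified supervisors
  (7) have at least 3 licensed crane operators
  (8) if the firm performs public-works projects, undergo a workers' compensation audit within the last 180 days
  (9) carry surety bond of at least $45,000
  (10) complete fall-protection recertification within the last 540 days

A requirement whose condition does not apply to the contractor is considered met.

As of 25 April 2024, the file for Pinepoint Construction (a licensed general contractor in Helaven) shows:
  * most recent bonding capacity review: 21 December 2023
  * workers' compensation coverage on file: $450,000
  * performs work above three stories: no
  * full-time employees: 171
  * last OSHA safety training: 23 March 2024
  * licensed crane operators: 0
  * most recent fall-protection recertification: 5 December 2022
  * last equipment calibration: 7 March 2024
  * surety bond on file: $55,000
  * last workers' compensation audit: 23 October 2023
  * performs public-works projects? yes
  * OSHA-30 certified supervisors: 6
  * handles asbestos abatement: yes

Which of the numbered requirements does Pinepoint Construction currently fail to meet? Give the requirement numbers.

1, 2, 3, 7, 8

1. workers' compensation coverage $450,000 < $725,000 → not met
2. condition 'handles asbestos abatement' holds; bonding capacity review 126 days ago vs limit 120 → not met
3. OSHA safety training 33 days ago vs limit 30 → not met
4. equipment calibration 49 days ago vs limit 60 → met
5. condition 'performs work above three stories' does not hold → requirement n/a → met
6. OSHA-30 certified supervisors 6 ≥ 4 → met
7. licensed crane operators 0 < 3 → not met
8. condition 'performs public-works projects' holds; workers' compensation audit 185 days ago vs limit 180 → not met
9. surety bond $55,000 ≥ $45,000 → met
10. fall-protection recertification 507 days ago vs limit 540 → met
Not met: 1, 2, 3, 7, 8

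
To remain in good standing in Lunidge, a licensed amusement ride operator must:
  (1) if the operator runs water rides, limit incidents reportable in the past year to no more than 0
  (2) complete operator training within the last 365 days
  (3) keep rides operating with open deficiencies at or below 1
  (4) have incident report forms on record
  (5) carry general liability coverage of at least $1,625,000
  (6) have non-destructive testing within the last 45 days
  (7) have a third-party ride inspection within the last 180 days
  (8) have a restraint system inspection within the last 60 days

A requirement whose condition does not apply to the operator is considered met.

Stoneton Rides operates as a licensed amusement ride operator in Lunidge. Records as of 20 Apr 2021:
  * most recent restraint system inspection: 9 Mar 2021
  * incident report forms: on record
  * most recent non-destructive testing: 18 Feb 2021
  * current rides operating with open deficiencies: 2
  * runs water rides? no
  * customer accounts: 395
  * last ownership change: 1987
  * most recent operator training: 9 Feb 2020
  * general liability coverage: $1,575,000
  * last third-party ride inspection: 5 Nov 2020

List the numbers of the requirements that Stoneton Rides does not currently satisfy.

1. condition 'runs water rides' does not hold → requirement n/a → met
2. operator training 436 days ago vs limit 365 → not met
3. rides operating with open deficiencies 2 > 1 → not met
4. incident report forms present → met
5. general liability coverage $1,575,000 < $1,625,000 → not met
6. non-destructive testing 61 days ago vs limit 45 → not met
7. third-party ride inspection 166 days ago vs limit 180 → met
8. restraint system inspection 42 days ago vs limit 60 → met
Not met: 2, 3, 5, 6

2, 3, 5, 6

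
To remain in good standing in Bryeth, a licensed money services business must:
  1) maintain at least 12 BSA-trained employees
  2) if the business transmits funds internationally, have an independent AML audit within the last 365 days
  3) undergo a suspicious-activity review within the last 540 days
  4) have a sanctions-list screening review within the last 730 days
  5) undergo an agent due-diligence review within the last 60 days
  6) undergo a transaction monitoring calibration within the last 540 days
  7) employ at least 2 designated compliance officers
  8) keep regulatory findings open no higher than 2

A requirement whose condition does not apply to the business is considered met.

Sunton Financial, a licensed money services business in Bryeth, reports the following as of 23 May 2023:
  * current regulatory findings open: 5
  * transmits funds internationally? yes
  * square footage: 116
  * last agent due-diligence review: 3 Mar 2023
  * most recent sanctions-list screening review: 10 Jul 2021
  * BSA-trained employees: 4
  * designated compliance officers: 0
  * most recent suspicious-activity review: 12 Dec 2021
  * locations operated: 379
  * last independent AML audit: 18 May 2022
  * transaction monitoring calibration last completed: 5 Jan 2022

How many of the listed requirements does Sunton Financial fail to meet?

5

1. BSA-trained employees 4 < 12 → not met
2. condition 'transmits funds internationally' holds; independent AML audit 370 days ago vs limit 365 → not met
3. suspicious-activity review 527 days ago vs limit 540 → met
4. sanctions-list screening review 682 days ago vs limit 730 → met
5. agent due-diligence review 81 days ago vs limit 60 → not met
6. transaction monitoring calibration 503 days ago vs limit 540 → met
7. designated compliance officers 0 < 2 → not met
8. regulatory findings open 5 > 2 → not met
Not met: 5 of 8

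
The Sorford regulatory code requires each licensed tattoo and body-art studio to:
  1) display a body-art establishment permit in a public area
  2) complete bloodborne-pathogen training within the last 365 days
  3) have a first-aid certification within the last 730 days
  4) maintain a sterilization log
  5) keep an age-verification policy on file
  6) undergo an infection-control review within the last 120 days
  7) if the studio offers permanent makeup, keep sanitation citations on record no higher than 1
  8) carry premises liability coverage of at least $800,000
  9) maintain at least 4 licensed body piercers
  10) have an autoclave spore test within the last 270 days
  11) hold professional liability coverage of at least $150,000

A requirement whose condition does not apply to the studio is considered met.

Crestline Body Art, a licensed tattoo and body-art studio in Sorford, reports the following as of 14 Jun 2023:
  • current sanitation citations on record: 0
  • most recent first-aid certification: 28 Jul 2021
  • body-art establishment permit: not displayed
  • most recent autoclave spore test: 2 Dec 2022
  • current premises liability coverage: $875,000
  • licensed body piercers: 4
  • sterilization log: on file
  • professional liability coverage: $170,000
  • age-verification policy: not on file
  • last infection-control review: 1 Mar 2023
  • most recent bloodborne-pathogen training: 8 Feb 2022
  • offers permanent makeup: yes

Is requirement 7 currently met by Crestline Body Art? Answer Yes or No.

Yes

7. condition 'offers permanent makeup' holds; sanitation citations on record 0 ≤ 1 → met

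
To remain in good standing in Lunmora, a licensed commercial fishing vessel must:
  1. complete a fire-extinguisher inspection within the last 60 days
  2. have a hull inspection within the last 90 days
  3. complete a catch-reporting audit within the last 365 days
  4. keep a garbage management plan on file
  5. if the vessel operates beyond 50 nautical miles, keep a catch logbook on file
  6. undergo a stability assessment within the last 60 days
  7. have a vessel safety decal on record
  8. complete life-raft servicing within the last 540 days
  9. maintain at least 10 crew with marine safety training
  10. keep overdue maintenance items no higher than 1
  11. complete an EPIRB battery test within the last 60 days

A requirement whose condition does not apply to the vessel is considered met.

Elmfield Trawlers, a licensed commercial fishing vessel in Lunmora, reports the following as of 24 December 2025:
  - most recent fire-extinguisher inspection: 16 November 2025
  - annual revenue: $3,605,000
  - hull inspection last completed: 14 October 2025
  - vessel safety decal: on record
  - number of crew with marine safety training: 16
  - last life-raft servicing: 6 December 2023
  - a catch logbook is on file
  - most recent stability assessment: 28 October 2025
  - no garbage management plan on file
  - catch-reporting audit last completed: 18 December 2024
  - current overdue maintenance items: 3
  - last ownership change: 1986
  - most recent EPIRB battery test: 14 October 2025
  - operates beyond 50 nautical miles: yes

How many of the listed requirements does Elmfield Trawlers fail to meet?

5

1. fire-extinguisher inspection 38 days ago vs limit 60 → met
2. hull inspection 71 days ago vs limit 90 → met
3. catch-reporting audit 371 days ago vs limit 365 → not met
4. garbage management plan absent → not met
5. condition 'operates beyond 50 nautical miles' holds; catch logbook present → met
6. stability assessment 57 days ago vs limit 60 → met
7. vessel safety decal present → met
8. life-raft servicing 749 days ago vs limit 540 → not met
9. crew with marine safety training 16 ≥ 10 → met
10. overdue maintenance items 3 > 1 → not met
11. EPIRB battery test 71 days ago vs limit 60 → not met
Not met: 5 of 11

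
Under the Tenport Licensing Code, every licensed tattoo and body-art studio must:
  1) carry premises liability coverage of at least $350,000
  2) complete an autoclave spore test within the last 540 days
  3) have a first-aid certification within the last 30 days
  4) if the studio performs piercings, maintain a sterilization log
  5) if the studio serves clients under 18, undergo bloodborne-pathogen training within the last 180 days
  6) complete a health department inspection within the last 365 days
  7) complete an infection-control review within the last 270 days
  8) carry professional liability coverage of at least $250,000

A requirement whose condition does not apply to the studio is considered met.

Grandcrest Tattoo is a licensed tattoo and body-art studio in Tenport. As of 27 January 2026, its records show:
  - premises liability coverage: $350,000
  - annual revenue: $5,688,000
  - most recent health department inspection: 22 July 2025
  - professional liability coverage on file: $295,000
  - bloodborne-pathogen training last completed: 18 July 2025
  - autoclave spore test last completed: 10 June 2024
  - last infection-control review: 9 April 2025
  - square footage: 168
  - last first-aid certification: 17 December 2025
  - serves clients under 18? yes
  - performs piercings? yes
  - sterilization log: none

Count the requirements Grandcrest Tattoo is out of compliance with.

5

1. premises liability coverage $350,000 ≥ $350,000 → met
2. autoclave spore test 596 days ago vs limit 540 → not met
3. first-aid certification 41 days ago vs limit 30 → not met
4. condition 'performs piercings' holds; sterilization log absent → not met
5. condition 'serves clients under 18' holds; bloodborne-pathogen training 193 days ago vs limit 180 → not met
6. health department inspection 189 days ago vs limit 365 → met
7. infection-control review 293 days ago vs limit 270 → not met
8. professional liability coverage $295,000 ≥ $250,000 → met
Not met: 5 of 8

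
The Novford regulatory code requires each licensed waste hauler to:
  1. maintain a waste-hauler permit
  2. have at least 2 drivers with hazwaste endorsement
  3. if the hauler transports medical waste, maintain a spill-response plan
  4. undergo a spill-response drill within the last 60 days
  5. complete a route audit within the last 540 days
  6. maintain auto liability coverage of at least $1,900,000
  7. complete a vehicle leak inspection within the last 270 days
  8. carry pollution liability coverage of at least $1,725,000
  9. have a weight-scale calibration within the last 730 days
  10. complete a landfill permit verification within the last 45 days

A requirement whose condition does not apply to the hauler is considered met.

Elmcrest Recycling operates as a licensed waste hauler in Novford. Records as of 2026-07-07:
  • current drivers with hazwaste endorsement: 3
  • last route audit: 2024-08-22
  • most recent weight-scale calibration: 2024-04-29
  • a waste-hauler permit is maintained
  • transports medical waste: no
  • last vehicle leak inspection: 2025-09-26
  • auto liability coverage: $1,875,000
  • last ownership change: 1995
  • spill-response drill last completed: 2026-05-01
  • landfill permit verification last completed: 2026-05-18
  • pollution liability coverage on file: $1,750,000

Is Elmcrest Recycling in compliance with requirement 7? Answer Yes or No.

No

7. vehicle leak inspection 284 days ago vs limit 270 → not met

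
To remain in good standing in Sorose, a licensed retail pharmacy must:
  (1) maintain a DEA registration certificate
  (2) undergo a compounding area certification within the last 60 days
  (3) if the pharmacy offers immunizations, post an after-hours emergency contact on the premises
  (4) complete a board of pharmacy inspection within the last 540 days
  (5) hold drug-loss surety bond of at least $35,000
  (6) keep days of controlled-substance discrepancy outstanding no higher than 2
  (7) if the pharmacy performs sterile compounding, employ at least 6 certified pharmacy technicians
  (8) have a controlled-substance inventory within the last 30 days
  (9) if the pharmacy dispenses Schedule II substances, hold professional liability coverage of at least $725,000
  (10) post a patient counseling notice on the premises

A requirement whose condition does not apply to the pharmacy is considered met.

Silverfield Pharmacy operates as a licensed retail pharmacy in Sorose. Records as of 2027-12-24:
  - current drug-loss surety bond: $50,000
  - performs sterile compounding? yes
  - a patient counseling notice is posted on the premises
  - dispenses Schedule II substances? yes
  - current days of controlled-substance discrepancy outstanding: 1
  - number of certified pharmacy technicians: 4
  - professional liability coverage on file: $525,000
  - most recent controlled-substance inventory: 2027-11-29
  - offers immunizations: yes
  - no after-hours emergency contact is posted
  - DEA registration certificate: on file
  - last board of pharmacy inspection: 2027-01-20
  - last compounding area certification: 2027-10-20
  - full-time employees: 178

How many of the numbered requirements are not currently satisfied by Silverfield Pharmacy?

1. DEA registration certificate present → met
2. compounding area certification 65 days ago vs limit 60 → not met
3. condition 'offers immunizations' holds; after-hours emergency contact absent → not met
4. board of pharmacy inspection 338 days ago vs limit 540 → met
5. drug-loss surety bond $50,000 ≥ $35,000 → met
6. days of controlled-substance discrepancy outstanding 1 ≤ 2 → met
7. condition 'performs sterile compounding' holds; certified pharmacy technicians 4 < 6 → not met
8. controlled-substance inventory 25 days ago vs limit 30 → met
9. condition 'dispenses Schedule II substances' holds; professional liability coverage $525,000 < $725,000 → not met
10. patient counseling notice present → met
Not met: 4 of 10

4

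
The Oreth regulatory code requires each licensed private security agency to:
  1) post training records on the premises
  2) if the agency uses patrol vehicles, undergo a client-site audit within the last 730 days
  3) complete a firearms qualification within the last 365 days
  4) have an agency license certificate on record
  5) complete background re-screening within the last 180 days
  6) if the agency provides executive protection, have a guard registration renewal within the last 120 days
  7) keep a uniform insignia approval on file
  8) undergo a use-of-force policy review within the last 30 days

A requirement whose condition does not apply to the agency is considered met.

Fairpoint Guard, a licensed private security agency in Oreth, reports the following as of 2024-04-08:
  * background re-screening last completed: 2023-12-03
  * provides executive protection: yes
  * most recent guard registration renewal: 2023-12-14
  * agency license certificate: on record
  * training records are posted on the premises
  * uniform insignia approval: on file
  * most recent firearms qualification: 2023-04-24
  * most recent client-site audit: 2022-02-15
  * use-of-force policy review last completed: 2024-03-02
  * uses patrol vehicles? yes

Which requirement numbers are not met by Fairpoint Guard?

2, 8

1. training records present → met
2. condition 'uses patrol vehicles' holds; client-site audit 783 days ago vs limit 730 → not met
3. firearms qualification 350 days ago vs limit 365 → met
4. agency license certificate present → met
5. background re-screening 127 days ago vs limit 180 → met
6. condition 'provides executive protection' holds; guard registration renewal 116 days ago vs limit 120 → met
7. uniform insignia approval present → met
8. use-of-force policy review 37 days ago vs limit 30 → not met
Not met: 2, 8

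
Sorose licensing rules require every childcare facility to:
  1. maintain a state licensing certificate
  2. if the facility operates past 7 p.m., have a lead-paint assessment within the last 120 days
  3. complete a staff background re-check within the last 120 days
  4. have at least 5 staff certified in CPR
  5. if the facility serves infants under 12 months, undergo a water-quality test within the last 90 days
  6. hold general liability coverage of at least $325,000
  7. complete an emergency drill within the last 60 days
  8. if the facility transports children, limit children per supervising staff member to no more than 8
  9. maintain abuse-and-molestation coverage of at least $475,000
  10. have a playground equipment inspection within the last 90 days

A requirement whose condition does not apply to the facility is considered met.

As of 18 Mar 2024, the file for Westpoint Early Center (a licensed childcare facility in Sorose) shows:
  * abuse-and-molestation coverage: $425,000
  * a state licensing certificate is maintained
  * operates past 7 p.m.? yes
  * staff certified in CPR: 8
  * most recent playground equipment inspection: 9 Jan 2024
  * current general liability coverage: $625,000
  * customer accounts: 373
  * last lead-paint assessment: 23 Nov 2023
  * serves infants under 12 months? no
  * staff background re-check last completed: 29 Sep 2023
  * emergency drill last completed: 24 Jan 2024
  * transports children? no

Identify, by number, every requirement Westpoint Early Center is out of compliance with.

3, 9

1. state licensing certificate present → met
2. condition 'operates past 7 p.m.' holds; lead-paint assessment 116 days ago vs limit 120 → met
3. staff background re-check 171 days ago vs limit 120 → not met
4. staff certified in CPR 8 ≥ 5 → met
5. condition 'serves infants under 12 months' does not hold → requirement n/a → met
6. general liability coverage $625,000 ≥ $325,000 → met
7. emergency drill 54 days ago vs limit 60 → met
8. condition 'transports children' does not hold → requirement n/a → met
9. abuse-and-molestation coverage $425,000 < $475,000 → not met
10. playground equipment inspection 69 days ago vs limit 90 → met
Not met: 3, 9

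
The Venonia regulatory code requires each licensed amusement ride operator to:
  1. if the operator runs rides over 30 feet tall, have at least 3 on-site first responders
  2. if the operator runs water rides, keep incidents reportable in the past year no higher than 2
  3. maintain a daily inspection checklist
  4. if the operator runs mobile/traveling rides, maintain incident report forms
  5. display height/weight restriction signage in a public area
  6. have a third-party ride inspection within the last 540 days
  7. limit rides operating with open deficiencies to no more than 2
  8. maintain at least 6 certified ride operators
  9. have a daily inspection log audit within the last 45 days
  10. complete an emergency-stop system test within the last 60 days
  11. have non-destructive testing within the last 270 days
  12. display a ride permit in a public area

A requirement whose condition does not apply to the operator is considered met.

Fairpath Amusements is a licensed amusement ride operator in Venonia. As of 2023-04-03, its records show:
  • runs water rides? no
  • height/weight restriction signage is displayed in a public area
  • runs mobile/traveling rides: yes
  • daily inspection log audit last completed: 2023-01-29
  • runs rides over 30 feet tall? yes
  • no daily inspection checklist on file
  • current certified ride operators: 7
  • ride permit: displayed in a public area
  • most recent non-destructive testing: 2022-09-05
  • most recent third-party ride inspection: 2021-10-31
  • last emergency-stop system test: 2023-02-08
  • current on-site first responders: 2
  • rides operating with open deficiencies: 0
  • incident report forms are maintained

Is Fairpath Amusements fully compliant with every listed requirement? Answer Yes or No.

No

1. condition 'runs rides over 30 feet tall' holds; on-site first responders 2 < 3 → not met
2. condition 'runs water rides' does not hold → requirement n/a → met
3. daily inspection checklist absent → not met
4. condition 'runs mobile/traveling rides' holds; incident report forms present → met
5. height/weight restriction signage present → met
6. third-party ride inspection 519 days ago vs limit 540 → met
7. rides operating with open deficiencies 0 ≤ 2 → met
8. certified ride operators 7 ≥ 6 → met
9. daily inspection log audit 64 days ago vs limit 45 → not met
10. emergency-stop system test 54 days ago vs limit 60 → met
11. non-destructive testing 210 days ago vs limit 270 → met
12. ride permit present → met
Not met: 1, 3, 9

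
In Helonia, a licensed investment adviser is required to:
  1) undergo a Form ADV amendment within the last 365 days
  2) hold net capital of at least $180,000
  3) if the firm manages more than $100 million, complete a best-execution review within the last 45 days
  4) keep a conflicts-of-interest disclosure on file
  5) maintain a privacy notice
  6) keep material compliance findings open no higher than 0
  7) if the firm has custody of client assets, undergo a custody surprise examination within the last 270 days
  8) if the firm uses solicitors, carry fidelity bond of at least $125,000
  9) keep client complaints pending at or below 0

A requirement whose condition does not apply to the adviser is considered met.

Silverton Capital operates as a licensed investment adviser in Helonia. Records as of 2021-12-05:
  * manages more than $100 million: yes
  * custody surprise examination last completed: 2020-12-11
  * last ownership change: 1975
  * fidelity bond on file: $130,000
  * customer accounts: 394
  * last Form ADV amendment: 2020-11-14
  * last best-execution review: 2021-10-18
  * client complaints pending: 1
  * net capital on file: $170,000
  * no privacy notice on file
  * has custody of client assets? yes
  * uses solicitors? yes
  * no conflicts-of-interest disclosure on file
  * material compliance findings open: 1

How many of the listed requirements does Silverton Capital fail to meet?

1. Form ADV amendment 386 days ago vs limit 365 → not met
2. net capital $170,000 < $180,000 → not met
3. condition 'manages more than $100 million' holds; best-execution review 48 days ago vs limit 45 → not met
4. conflicts-of-interest disclosure absent → not met
5. privacy notice absent → not met
6. material compliance findings open 1 > 0 → not met
7. condition 'has custody of client assets' holds; custody surprise examination 359 days ago vs limit 270 → not met
8. condition 'uses solicitors' holds; fidelity bond $130,000 ≥ $125,000 → met
9. client complaints pending 1 > 0 → not met
Not met: 8 of 9

8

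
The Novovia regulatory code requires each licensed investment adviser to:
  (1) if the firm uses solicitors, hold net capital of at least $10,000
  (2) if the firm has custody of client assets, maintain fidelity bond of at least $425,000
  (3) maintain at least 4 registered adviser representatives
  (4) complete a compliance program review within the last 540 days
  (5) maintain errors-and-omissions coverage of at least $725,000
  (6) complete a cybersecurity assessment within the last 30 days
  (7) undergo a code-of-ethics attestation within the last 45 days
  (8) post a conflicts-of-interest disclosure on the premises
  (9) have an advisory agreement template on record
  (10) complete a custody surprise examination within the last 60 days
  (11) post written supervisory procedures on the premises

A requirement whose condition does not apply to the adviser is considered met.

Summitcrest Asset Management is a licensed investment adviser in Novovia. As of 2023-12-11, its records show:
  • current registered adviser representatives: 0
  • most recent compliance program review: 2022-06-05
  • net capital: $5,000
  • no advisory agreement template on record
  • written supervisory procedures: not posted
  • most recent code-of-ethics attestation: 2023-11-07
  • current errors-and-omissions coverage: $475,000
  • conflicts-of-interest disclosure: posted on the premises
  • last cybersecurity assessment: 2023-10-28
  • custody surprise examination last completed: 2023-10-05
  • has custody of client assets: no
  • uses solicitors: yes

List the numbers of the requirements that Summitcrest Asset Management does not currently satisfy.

1, 3, 4, 5, 6, 9, 10, 11

1. condition 'uses solicitors' holds; net capital $5,000 < $10,000 → not met
2. condition 'has custody of client assets' does not hold → requirement n/a → met
3. registered adviser representatives 0 < 4 → not met
4. compliance program review 554 days ago vs limit 540 → not met
5. errors-and-omissions coverage $475,000 < $725,000 → not met
6. cybersecurity assessment 44 days ago vs limit 30 → not met
7. code-of-ethics attestation 34 days ago vs limit 45 → met
8. conflicts-of-interest disclosure present → met
9. advisory agreement template absent → not met
10. custody surprise examination 67 days ago vs limit 60 → not met
11. written supervisory procedures absent → not met
Not met: 1, 3, 4, 5, 6, 9, 10, 11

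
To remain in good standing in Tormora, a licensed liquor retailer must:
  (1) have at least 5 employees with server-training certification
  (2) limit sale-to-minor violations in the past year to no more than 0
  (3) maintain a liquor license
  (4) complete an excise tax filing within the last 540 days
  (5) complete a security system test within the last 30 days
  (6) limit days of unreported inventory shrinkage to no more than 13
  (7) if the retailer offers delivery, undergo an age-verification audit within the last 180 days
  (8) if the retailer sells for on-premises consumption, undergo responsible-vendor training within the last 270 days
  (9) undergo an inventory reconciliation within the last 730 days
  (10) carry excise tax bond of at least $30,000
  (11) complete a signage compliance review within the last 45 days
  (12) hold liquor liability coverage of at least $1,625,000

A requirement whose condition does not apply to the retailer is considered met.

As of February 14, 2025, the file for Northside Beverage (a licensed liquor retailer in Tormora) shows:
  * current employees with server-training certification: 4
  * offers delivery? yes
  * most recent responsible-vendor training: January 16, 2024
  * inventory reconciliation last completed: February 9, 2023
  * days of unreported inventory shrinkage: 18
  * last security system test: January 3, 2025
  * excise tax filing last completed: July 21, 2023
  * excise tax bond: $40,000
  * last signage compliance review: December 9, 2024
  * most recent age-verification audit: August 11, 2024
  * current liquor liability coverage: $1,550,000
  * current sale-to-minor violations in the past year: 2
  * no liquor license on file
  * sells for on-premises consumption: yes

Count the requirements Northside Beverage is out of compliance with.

1. employees with server-training certification 4 < 5 → not met
2. sale-to-minor violations in the past year 2 > 0 → not met
3. liquor license absent → not met
4. excise tax filing 574 days ago vs limit 540 → not met
5. security system test 42 days ago vs limit 30 → not met
6. days of unreported inventory shrinkage 18 > 13 → not met
7. condition 'offers delivery' holds; age-verification audit 187 days ago vs limit 180 → not met
8. condition 'sells for on-premises consumption' holds; responsible-vendor training 395 days ago vs limit 270 → not met
9. inventory reconciliation 736 days ago vs limit 730 → not met
10. excise tax bond $40,000 ≥ $30,000 → met
11. signage compliance review 67 days ago vs limit 45 → not met
12. liquor liability coverage $1,550,000 < $1,625,000 → not met
Not met: 11 of 12

11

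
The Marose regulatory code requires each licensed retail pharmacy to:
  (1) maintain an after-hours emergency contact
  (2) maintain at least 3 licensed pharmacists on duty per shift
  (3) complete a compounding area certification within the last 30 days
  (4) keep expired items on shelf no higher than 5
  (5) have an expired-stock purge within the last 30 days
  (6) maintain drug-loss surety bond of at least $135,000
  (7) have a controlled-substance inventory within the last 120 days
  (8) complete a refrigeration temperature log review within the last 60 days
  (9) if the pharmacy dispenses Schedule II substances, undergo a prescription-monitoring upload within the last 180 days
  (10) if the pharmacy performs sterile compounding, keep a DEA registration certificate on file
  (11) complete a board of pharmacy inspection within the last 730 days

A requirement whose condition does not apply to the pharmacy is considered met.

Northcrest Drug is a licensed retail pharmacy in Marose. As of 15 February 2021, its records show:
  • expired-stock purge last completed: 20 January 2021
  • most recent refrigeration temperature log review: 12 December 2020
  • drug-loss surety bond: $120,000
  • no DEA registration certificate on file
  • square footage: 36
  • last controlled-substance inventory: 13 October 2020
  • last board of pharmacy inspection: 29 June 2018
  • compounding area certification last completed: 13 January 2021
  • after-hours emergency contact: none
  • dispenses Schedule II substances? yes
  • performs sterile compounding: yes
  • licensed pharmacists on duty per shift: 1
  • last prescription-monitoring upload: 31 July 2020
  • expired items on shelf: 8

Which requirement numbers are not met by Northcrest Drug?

1, 2, 3, 4, 6, 7, 8, 9, 10, 11

1. after-hours emergency contact absent → not met
2. licensed pharmacists on duty per shift 1 < 3 → not met
3. compounding area certification 33 days ago vs limit 30 → not met
4. expired items on shelf 8 > 5 → not met
5. expired-stock purge 26 days ago vs limit 30 → met
6. drug-loss surety bond $120,000 < $135,000 → not met
7. controlled-substance inventory 125 days ago vs limit 120 → not met
8. refrigeration temperature log review 65 days ago vs limit 60 → not met
9. condition 'dispenses Schedule II substances' holds; prescription-monitoring upload 199 days ago vs limit 180 → not met
10. condition 'performs sterile compounding' holds; DEA registration certificate absent → not met
11. board of pharmacy inspection 962 days ago vs limit 730 → not met
Not met: 1, 2, 3, 4, 6, 7, 8, 9, 10, 11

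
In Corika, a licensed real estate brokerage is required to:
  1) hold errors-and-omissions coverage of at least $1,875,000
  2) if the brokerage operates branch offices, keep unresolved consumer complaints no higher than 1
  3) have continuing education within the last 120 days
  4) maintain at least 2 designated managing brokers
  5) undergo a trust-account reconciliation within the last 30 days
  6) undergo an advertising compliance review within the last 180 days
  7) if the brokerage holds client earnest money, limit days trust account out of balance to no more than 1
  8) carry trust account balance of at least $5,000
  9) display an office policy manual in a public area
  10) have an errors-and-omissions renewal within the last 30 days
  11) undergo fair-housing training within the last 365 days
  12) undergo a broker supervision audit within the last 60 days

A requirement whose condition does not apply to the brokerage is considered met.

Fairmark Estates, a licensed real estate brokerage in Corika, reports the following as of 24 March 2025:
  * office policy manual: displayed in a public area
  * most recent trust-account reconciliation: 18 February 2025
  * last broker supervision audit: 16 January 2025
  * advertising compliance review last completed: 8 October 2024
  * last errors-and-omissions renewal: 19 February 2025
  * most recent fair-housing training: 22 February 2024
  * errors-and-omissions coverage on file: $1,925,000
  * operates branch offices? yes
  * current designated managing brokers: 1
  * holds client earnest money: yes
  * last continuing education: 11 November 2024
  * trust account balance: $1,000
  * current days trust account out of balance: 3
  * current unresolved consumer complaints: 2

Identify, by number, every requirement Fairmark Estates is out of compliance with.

1. errors-and-omissions coverage $1,925,000 ≥ $1,875,000 → met
2. condition 'operates branch offices' holds; unresolved consumer complaints 2 > 1 → not met
3. continuing education 133 days ago vs limit 120 → not met
4. designated managing brokers 1 < 2 → not met
5. trust-account reconciliation 34 days ago vs limit 30 → not met
6. advertising compliance review 167 days ago vs limit 180 → met
7. condition 'holds client earnest money' holds; days trust account out of balance 3 > 1 → not met
8. trust account balance $1,000 < $5,000 → not met
9. office policy manual present → met
10. errors-and-omissions renewal 33 days ago vs limit 30 → not met
11. fair-housing training 396 days ago vs limit 365 → not met
12. broker supervision audit 67 days ago vs limit 60 → not met
Not met: 2, 3, 4, 5, 7, 8, 10, 11, 12

2, 3, 4, 5, 7, 8, 10, 11, 12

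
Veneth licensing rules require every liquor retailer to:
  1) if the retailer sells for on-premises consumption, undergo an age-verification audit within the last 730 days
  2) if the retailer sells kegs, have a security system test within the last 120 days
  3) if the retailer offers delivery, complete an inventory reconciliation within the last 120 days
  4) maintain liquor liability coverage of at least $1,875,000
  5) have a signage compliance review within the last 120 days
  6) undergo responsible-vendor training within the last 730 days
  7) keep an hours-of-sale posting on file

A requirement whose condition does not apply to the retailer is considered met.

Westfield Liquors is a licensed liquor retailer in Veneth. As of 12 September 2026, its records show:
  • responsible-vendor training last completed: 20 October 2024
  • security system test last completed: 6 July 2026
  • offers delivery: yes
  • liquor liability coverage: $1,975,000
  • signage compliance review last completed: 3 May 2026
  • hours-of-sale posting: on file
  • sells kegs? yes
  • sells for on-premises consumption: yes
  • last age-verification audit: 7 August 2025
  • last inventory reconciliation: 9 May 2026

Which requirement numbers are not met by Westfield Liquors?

1. condition 'sells for on-premises consumption' holds; age-verification audit 401 days ago vs limit 730 → met
2. condition 'sells kegs' holds; security system test 68 days ago vs limit 120 → met
3. condition 'offers delivery' holds; inventory reconciliation 126 days ago vs limit 120 → not met
4. liquor liability coverage $1,975,000 ≥ $1,875,000 → met
5. signage compliance review 132 days ago vs limit 120 → not met
6. responsible-vendor training 692 days ago vs limit 730 → met
7. hours-of-sale posting present → met
Not met: 3, 5

3, 5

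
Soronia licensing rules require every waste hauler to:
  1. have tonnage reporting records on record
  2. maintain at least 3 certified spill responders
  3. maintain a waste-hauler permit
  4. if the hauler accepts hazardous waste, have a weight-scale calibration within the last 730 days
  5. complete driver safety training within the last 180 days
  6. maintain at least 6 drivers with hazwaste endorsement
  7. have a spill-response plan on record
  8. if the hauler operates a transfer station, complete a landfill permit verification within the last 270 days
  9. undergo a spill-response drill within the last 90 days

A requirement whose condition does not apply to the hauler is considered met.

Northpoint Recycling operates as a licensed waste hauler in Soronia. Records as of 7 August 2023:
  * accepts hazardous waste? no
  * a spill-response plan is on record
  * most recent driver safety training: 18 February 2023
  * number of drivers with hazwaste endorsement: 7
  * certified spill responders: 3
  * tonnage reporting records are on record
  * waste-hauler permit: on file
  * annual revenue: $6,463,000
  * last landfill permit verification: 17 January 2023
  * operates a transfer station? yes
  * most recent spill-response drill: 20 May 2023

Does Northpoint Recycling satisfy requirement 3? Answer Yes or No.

Yes

3. waste-hauler permit present → met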